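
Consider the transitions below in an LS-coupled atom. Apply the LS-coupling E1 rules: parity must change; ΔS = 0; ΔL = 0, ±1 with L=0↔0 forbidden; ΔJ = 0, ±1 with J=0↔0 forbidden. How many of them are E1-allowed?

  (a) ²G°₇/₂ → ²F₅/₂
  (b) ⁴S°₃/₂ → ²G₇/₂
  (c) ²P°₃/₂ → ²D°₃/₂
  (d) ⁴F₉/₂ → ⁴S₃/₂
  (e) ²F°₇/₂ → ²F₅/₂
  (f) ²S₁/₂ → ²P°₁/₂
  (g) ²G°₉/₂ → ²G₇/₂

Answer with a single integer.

(a) allowed
(b) forbidden (ΔS, ΔL, ΔJ fail)
(c) forbidden (parity fails)
(d) forbidden (parity, ΔL, ΔJ fail)
(e) allowed
(f) allowed
(g) allowed
Total allowed: 4 of 7.

4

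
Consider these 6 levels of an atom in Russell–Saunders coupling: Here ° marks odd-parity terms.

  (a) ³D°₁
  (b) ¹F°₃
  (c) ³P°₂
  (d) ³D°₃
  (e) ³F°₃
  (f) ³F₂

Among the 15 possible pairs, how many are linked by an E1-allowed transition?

(a)–(b): forbidden (parity, ΔS, ΔJ).
(a)–(c): forbidden (parity).
(a)–(d): forbidden (parity, ΔJ).
(a)–(e): forbidden (parity, ΔJ).
(a)–(f): allowed.
(b)–(c): forbidden (parity, ΔS, ΔL).
(b)–(d): forbidden (parity, ΔS).
(b)–(e): forbidden (parity, ΔS).
(b)–(f): forbidden (ΔS).
(c)–(d): forbidden (parity).
(c)–(e): forbidden (parity, ΔL).
(c)–(f): forbidden (ΔL).
(d)–(e): forbidden (parity).
(d)–(f): allowed.
(e)–(f): allowed.
Allowed pairs: 3 of 15.

3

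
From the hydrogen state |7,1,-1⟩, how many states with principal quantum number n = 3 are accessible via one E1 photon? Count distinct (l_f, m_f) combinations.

E1 requires Δl = ±1, so l_f ∈ {0, 2}; with 0 ≤ l_f ≤ n_f−1 = 2, the allowed l_f values are {0, 2}.
For l_f = 0: m_f ∈ {m_i−1, m_i, m_i+1} ∩ [−0, 0] = {0} → 1 state.
For l_f = 2: m_f ∈ {m_i−1, m_i, m_i+1} ∩ [−2, 2] = {-2, -1, 0} → 3 states.
Total: 4.

4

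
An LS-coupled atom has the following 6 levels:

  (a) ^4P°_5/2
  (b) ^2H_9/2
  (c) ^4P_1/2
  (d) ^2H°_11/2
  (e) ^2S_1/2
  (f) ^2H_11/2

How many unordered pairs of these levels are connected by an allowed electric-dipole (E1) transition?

(a)–(b): forbidden (ΔS, ΔL, ΔJ).
(a)–(c): forbidden (ΔJ).
(a)–(d): forbidden (parity, ΔS, ΔL, ΔJ).
(a)–(e): forbidden (ΔS, ΔJ).
(a)–(f): forbidden (ΔS, ΔL, ΔJ).
(b)–(c): forbidden (parity, ΔS, ΔL, ΔJ).
(b)–(d): allowed.
(b)–(e): forbidden (parity, ΔL, ΔJ).
(b)–(f): forbidden (parity).
(c)–(d): forbidden (ΔS, ΔL, ΔJ).
(c)–(e): forbidden (parity, ΔS).
(c)–(f): forbidden (parity, ΔS, ΔL, ΔJ).
(d)–(e): forbidden (ΔL, ΔJ).
(d)–(f): allowed.
(e)–(f): forbidden (parity, ΔL, ΔJ).
Allowed pairs: 2 of 15.

2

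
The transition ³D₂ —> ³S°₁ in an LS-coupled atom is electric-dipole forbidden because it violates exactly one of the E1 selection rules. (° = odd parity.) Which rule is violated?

ΔJ = 0, ±1 (not J=0↔0): J: 2 → 1, ΔJ = -1 — satisfied.
ΔL = 0, ±1 (not L=0↔0): L: 2 → 0, ΔL = -2 — violated.
Parity must change: even → odd — satisfied.
ΔS = 0: S: 1 → 1 — satisfied.

the ΔL = 0, ±1 rule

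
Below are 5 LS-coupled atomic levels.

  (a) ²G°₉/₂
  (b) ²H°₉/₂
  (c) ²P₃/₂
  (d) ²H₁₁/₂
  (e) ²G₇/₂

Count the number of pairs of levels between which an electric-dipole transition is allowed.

(a)–(b): forbidden (parity).
(a)–(c): forbidden (ΔL, ΔJ).
(a)–(d): allowed.
(a)–(e): allowed.
(b)–(c): forbidden (ΔL, ΔJ).
(b)–(d): allowed.
(b)–(e): allowed.
(c)–(d): forbidden (parity, ΔL, ΔJ).
(c)–(e): forbidden (parity, ΔL, ΔJ).
(d)–(e): forbidden (parity, ΔJ).
Allowed pairs: 4 of 10.

4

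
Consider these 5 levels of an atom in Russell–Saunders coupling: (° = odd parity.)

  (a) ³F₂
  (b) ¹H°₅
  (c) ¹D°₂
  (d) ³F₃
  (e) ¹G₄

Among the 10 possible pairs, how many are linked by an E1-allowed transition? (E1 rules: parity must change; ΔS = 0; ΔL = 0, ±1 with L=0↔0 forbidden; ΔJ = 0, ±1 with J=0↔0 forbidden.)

(a)–(b): forbidden (ΔS, ΔL, ΔJ).
(a)–(c): forbidden (ΔS).
(a)–(d): forbidden (parity).
(a)–(e): forbidden (parity, ΔS, ΔJ).
(b)–(c): forbidden (parity, ΔL, ΔJ).
(b)–(d): forbidden (ΔS, ΔL, ΔJ).
(b)–(e): allowed.
(c)–(d): forbidden (ΔS).
(c)–(e): forbidden (ΔL, ΔJ).
(d)–(e): forbidden (parity, ΔS).
Allowed pairs: 1 of 10.

1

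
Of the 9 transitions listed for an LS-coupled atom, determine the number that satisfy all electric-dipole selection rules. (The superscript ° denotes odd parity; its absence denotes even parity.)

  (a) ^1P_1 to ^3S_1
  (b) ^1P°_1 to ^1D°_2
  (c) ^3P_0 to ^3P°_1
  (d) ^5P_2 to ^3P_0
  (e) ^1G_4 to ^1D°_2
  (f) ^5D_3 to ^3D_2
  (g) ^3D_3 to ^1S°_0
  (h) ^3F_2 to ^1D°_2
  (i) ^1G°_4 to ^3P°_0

1

(a) forbidden (parity, ΔS fail)
(b) forbidden (parity fails)
(c) allowed
(d) forbidden (parity, ΔS, ΔJ fail)
(e) forbidden (ΔL, ΔJ fail)
(f) forbidden (parity, ΔS fail)
(g) forbidden (ΔS, ΔL, ΔJ fail)
(h) forbidden (ΔS fails)
(i) forbidden (parity, ΔS, ΔL, ΔJ fail)
Total allowed: 1 of 9.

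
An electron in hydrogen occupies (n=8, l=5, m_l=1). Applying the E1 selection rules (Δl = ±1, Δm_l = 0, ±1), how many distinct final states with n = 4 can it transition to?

E1 requires l_f ∈ {4, 6}, but neither lies in [0, 3], so no final state is reachable.
Total: 0.

0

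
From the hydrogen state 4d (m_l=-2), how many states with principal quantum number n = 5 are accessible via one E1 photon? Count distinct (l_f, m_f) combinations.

E1 requires Δl = ±1, so l_f ∈ {1, 3}; with 0 ≤ l_f ≤ n_f−1 = 4, the allowed l_f values are {1, 3}.
For l_f = 1: m_f ∈ {m_i−1, m_i, m_i+1} ∩ [−1, 1] = {-1} → 1 state.
For l_f = 3: m_f ∈ {m_i−1, m_i, m_i+1} ∩ [−3, 3] = {-3, -2, -1} → 3 states.
Total: 4.

4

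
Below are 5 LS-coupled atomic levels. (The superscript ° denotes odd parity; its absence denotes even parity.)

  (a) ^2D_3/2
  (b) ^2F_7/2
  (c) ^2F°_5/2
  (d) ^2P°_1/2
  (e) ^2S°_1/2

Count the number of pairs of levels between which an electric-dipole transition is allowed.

3

(a)–(b): forbidden (parity, ΔJ).
(a)–(c): allowed.
(a)–(d): allowed.
(a)–(e): forbidden (ΔL).
(b)–(c): allowed.
(b)–(d): forbidden (ΔL, ΔJ).
(b)–(e): forbidden (ΔL, ΔJ).
(c)–(d): forbidden (parity, ΔL, ΔJ).
(c)–(e): forbidden (parity, ΔL, ΔJ).
(d)–(e): forbidden (parity).
Allowed pairs: 3 of 10.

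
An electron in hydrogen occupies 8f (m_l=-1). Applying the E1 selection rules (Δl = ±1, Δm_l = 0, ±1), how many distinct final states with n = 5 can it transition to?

6

E1 requires Δl = ±1, so l_f ∈ {2, 4}; with 0 ≤ l_f ≤ n_f−1 = 4, the allowed l_f values are {2, 4}.
For l_f = 2: m_f ∈ {m_i−1, m_i, m_i+1} ∩ [−2, 2] = {-2, -1, 0} → 3 states.
For l_f = 4: m_f ∈ {m_i−1, m_i, m_i+1} ∩ [−4, 4] = {-2, -1, 0} → 3 states.
Total: 6.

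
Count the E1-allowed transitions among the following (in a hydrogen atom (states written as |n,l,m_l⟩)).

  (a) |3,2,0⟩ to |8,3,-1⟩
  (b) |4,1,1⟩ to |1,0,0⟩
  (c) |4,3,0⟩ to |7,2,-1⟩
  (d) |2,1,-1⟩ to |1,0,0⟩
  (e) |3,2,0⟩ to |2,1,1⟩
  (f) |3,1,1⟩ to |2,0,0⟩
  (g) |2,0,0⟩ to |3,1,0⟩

7

(a) allowed
(b) allowed
(c) allowed
(d) allowed
(e) allowed
(f) allowed
(g) allowed
Total allowed: 7 of 7.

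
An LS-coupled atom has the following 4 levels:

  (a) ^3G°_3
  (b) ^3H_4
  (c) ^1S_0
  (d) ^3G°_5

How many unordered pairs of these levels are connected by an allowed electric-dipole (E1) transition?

2

(a)–(b): allowed.
(a)–(c): forbidden (ΔS, ΔL, ΔJ).
(a)–(d): forbidden (parity, ΔJ).
(b)–(c): forbidden (parity, ΔS, ΔL, ΔJ).
(b)–(d): allowed.
(c)–(d): forbidden (ΔS, ΔL, ΔJ).
Allowed pairs: 2 of 6.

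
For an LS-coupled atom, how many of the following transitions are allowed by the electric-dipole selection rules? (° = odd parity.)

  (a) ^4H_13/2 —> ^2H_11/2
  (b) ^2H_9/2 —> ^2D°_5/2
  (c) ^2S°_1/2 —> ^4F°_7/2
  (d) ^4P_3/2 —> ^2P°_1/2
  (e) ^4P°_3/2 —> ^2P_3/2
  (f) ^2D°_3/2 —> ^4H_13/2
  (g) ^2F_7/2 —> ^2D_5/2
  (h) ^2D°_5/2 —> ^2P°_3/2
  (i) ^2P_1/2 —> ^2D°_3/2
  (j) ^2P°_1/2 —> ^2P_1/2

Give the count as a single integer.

2

(a) forbidden (parity, ΔS fail)
(b) forbidden (ΔL, ΔJ fail)
(c) forbidden (parity, ΔS, ΔL, ΔJ fail)
(d) forbidden (ΔS fails)
(e) forbidden (ΔS fails)
(f) forbidden (ΔS, ΔL, ΔJ fail)
(g) forbidden (parity fails)
(h) forbidden (parity fails)
(i) allowed
(j) allowed
Total allowed: 2 of 10.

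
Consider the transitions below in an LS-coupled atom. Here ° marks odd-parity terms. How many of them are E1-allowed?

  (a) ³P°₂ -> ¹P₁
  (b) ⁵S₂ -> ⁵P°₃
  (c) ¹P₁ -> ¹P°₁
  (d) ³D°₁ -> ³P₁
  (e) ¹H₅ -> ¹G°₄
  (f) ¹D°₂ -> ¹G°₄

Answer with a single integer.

(a) forbidden (ΔS fails)
(b) allowed
(c) allowed
(d) allowed
(e) allowed
(f) forbidden (parity, ΔL, ΔJ fail)
Total allowed: 4 of 6.

4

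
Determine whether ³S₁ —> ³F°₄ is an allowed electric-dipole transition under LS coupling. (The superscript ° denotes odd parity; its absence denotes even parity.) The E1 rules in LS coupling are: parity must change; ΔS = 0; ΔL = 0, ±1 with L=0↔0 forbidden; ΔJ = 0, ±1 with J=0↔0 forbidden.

Initial level: S=1, L=0, J=1, parity even. Final level: S=1, L=3, J=4, parity odd.
Parity must change: even → odd — passes.
ΔS = 0: S: 1 → 1 — passes.
ΔL = 0, ±1 (not L=0↔0): L: 0 → 3, ΔL = +3 — fails.
ΔJ = 0, ±1 (not J=0↔0): J: 1 → 4, ΔJ = +3 — fails.
Rule(s) violated: ΔL, ΔJ.

forbidden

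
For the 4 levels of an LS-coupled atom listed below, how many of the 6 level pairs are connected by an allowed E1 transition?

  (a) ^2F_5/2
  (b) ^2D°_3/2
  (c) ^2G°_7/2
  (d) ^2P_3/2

3

(a)–(b): allowed.
(a)–(c): allowed.
(a)–(d): forbidden (parity, ΔL).
(b)–(c): forbidden (parity, ΔL, ΔJ).
(b)–(d): allowed.
(c)–(d): forbidden (ΔL, ΔJ).
Allowed pairs: 3 of 6.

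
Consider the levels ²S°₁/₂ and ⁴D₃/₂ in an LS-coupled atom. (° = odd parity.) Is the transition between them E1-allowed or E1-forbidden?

Initial level: S=1/2, L=0, J=1/2, parity odd. Final level: S=3/2, L=2, J=3/2, parity even.
ΔS = 0: S: 1/2 → 3/2 — fails.
ΔJ = 0, ±1 (not J=0↔0): J: 1/2 → 3/2, ΔJ = +1 — ok.
ΔL = 0, ±1 (not L=0↔0): L: 0 → 2, ΔL = +2 — fails.
Parity must change: odd → even — ok.
Rule(s) violated: ΔS, ΔL.

forbidden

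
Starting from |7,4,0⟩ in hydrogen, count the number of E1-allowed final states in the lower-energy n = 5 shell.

3

E1 requires Δl = ±1, so l_f ∈ {3, 5}; with 0 ≤ l_f ≤ n_f−1 = 4, the allowed l_f values are {3}.
For l_f = 3: m_f ∈ {m_i−1, m_i, m_i+1} ∩ [−3, 3] = {-1, 0, 1} → 3 states.
Total: 3.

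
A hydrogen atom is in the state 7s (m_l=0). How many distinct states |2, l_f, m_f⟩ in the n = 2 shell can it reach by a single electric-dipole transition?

E1 requires Δl = ±1, so l_f ∈ {-1, 1}; with 0 ≤ l_f ≤ n_f−1 = 1, the allowed l_f values are {1}.
For l_f = 1: m_f ∈ {m_i−1, m_i, m_i+1} ∩ [−1, 1] = {-1, 0, 1} → 3 states.
Total: 3.

3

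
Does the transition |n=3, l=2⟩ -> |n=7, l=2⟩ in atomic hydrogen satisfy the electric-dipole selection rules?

forbidden

Initial l = 2, final l = 2, so Δl = +0. E1 requires Δl = ±1: violated.
The transition is electric-dipole forbidden.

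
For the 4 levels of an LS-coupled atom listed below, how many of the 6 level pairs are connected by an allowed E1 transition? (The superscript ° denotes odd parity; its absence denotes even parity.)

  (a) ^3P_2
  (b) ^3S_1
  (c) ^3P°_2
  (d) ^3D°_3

3

(a)–(b): forbidden (parity).
(a)–(c): allowed.
(a)–(d): allowed.
(b)–(c): allowed.
(b)–(d): forbidden (ΔL, ΔJ).
(c)–(d): forbidden (parity).
Allowed pairs: 3 of 6.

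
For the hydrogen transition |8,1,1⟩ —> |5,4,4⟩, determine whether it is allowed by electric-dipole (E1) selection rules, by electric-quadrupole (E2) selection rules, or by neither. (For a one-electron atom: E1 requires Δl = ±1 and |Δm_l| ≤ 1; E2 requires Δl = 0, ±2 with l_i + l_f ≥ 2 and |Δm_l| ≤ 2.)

Δl = 4 − 1 = +3; l_i + l_f = 5.
Δm_l = +3.
E1 (Δl = ±1, |Δm_l| ≤ 1): not satisfied.
E2 (Δl = 0,±2, l_i+l_f ≥ 2, |Δm_l| ≤ 2): not satisfied.

neither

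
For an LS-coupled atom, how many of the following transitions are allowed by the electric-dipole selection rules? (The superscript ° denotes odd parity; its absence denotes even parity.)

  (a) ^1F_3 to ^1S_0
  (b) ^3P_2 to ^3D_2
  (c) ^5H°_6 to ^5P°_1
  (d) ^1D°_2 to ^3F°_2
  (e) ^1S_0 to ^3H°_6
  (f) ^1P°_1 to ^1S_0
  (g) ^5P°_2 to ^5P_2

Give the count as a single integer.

(a) forbidden (parity, ΔL, ΔJ fail)
(b) forbidden (parity fails)
(c) forbidden (parity, ΔL, ΔJ fail)
(d) forbidden (parity, ΔS fail)
(e) forbidden (ΔS, ΔL, ΔJ fail)
(f) allowed
(g) allowed
Total allowed: 2 of 7.

2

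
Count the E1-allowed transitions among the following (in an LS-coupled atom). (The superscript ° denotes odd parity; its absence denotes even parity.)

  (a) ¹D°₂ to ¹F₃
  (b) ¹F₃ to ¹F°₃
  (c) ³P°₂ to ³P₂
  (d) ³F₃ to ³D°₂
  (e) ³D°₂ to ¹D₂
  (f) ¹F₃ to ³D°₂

(a) allowed
(b) allowed
(c) allowed
(d) allowed
(e) forbidden (ΔS fails)
(f) forbidden (ΔS fails)
Total allowed: 4 of 6.

4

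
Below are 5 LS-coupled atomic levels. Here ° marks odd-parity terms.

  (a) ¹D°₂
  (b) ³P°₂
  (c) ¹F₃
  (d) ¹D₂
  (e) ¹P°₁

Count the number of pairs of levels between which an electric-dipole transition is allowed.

3

(a)–(b): forbidden (parity, ΔS).
(a)–(c): allowed.
(a)–(d): allowed.
(a)–(e): forbidden (parity).
(b)–(c): forbidden (ΔS, ΔL).
(b)–(d): forbidden (ΔS).
(b)–(e): forbidden (parity, ΔS).
(c)–(d): forbidden (parity).
(c)–(e): forbidden (ΔL, ΔJ).
(d)–(e): allowed.
Allowed pairs: 3 of 10.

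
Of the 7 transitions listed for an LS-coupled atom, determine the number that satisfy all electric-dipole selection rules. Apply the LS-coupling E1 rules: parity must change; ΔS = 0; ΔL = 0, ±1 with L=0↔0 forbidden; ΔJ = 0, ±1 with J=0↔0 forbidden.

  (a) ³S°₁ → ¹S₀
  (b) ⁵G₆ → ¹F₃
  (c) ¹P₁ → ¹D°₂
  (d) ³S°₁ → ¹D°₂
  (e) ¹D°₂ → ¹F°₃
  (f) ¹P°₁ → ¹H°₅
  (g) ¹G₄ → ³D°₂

(a) forbidden (ΔS, ΔL fail)
(b) forbidden (parity, ΔS, ΔJ fail)
(c) allowed
(d) forbidden (parity, ΔS, ΔL fail)
(e) forbidden (parity fails)
(f) forbidden (parity, ΔL, ΔJ fail)
(g) forbidden (ΔS, ΔL, ΔJ fail)
Total allowed: 1 of 7.

1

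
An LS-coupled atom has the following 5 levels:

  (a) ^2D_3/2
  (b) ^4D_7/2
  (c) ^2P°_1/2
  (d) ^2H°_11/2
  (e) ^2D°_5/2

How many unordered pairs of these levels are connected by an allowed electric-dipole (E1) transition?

(a)–(b): forbidden (parity, ΔS, ΔJ).
(a)–(c): allowed.
(a)–(d): forbidden (ΔL, ΔJ).
(a)–(e): allowed.
(b)–(c): forbidden (ΔS, ΔJ).
(b)–(d): forbidden (ΔS, ΔL, ΔJ).
(b)–(e): forbidden (ΔS).
(c)–(d): forbidden (parity, ΔL, ΔJ).
(c)–(e): forbidden (parity, ΔJ).
(d)–(e): forbidden (parity, ΔL, ΔJ).
Allowed pairs: 2 of 10.

2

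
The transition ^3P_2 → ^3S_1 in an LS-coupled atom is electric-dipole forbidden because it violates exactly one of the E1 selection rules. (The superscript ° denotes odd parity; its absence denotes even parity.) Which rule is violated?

Initial level: S=1, L=1, J=2, parity even. Final level: S=1, L=0, J=1, parity even.
Parity must change: even → even — ✗.
ΔS = 0: S: 1 → 1 — ✓.
ΔL = 0, ±1 (not L=0↔0): L: 1 → 0, ΔL = -1 — ✓.
ΔJ = 0, ±1 (not J=0↔0): J: 2 → 1, ΔJ = -1 — ✓.

parity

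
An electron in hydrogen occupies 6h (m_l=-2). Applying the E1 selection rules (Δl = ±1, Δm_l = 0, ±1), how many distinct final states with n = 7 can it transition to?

6

E1 requires Δl = ±1, so l_f ∈ {4, 6}; with 0 ≤ l_f ≤ n_f−1 = 6, the allowed l_f values are {4, 6}.
For l_f = 4: m_f ∈ {m_i−1, m_i, m_i+1} ∩ [−4, 4] = {-3, -2, -1} → 3 states.
For l_f = 6: m_f ∈ {m_i−1, m_i, m_i+1} ∩ [−6, 6] = {-3, -2, -1} → 3 states.
Total: 6.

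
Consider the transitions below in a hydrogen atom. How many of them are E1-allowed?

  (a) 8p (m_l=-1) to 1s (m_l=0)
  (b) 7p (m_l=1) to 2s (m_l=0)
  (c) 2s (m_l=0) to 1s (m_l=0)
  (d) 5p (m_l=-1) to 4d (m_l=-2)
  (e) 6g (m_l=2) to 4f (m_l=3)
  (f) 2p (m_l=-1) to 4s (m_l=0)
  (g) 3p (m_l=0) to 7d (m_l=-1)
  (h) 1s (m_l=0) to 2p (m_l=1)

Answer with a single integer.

7

(a) allowed
(b) allowed
(c) forbidden — Δl = +0 (E1 requires Δl = ±1)
(d) allowed
(e) allowed
(f) allowed
(g) allowed
(h) allowed
Total allowed: 7 of 8.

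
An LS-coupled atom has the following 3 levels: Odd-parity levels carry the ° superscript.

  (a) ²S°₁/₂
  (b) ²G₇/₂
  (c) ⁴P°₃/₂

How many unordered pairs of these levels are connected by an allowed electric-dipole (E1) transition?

(a)–(b): forbidden (ΔL, ΔJ).
(a)–(c): forbidden (parity, ΔS).
(b)–(c): forbidden (ΔS, ΔL, ΔJ).
Allowed pairs: 0 of 3.

0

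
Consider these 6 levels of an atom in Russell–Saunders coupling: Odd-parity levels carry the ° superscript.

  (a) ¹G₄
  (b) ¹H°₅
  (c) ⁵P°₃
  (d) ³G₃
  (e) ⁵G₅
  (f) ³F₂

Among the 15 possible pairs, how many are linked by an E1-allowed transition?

1

(a)–(b): allowed.
(a)–(c): forbidden (ΔS, ΔL).
(a)–(d): forbidden (parity, ΔS).
(a)–(e): forbidden (parity, ΔS).
(a)–(f): forbidden (parity, ΔS, ΔJ).
(b)–(c): forbidden (parity, ΔS, ΔL, ΔJ).
(b)–(d): forbidden (ΔS, ΔJ).
(b)–(e): forbidden (ΔS).
(b)–(f): forbidden (ΔS, ΔL, ΔJ).
(c)–(d): forbidden (ΔS, ΔL).
(c)–(e): forbidden (ΔL, ΔJ).
(c)–(f): forbidden (ΔS, ΔL).
(d)–(e): forbidden (parity, ΔS, ΔJ).
(d)–(f): forbidden (parity).
(e)–(f): forbidden (parity, ΔS, ΔJ).
Allowed pairs: 1 of 15.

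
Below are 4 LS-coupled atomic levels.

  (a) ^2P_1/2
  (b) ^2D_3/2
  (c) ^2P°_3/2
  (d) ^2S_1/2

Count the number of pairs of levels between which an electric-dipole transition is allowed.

(a)–(b): forbidden (parity).
(a)–(c): allowed.
(a)–(d): forbidden (parity).
(b)–(c): allowed.
(b)–(d): forbidden (parity, ΔL).
(c)–(d): allowed.
Allowed pairs: 3 of 6.

3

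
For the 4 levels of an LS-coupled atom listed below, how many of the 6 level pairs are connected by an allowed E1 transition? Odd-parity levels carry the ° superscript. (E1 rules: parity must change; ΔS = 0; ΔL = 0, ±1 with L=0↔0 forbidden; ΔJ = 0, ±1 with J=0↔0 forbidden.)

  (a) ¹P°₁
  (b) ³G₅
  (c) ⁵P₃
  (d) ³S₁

0

(a)–(b): forbidden (ΔS, ΔL, ΔJ).
(a)–(c): forbidden (ΔS, ΔJ).
(a)–(d): forbidden (ΔS).
(b)–(c): forbidden (parity, ΔS, ΔL, ΔJ).
(b)–(d): forbidden (parity, ΔL, ΔJ).
(c)–(d): forbidden (parity, ΔS, ΔJ).
Allowed pairs: 0 of 6.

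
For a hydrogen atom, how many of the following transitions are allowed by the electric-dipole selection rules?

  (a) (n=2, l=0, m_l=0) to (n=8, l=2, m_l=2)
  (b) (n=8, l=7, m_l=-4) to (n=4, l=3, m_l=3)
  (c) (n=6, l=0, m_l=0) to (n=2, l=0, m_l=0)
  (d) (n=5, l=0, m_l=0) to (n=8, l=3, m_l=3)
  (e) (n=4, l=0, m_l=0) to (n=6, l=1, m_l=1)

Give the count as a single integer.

1

(a) forbidden — Δl = +2 (E1 requires Δl = ±1); Δm_l = +2 (E1 requires Δm_l = 0, ±1)
(b) forbidden — Δl = -4 (E1 requires Δl = ±1); Δm_l = +7 (E1 requires Δm_l = 0, ±1)
(c) forbidden — Δl = +0 (E1 requires Δl = ±1)
(d) forbidden — Δl = +3 (E1 requires Δl = ±1); Δm_l = +3 (E1 requires Δm_l = 0, ±1)
(e) allowed
Total allowed: 1 of 5.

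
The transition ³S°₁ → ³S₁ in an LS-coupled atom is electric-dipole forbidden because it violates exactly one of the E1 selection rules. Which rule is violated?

Initial level: S=1, L=0, J=1, parity odd. Final level: S=1, L=0, J=1, parity even.
Parity must change: odd → even — ok.
ΔS = 0: S: 1 → 1 — ok.
ΔL = 0, ±1 (not L=0↔0): L: 0 → 0, ΔL = +0 — fails.
ΔJ = 0, ±1 (not J=0↔0): J: 1 → 1, ΔJ = +0 — ok.

the L=0 ↔ L=0 exclusion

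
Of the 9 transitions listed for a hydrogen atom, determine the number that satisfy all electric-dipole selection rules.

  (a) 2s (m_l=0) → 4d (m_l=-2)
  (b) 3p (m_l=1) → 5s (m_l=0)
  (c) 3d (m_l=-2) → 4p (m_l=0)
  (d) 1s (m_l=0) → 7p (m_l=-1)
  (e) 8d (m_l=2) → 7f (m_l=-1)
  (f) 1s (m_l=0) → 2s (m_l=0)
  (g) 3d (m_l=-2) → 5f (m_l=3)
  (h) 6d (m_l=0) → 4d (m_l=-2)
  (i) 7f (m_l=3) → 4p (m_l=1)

2

(a) forbidden — Δl = +2 (E1 requires Δl = ±1); Δm_l = -2 (E1 requires Δm_l = 0, ±1)
(b) allowed
(c) forbidden — Δm_l = +2 (E1 requires Δm_l = 0, ±1)
(d) allowed
(e) forbidden — Δm_l = -3 (E1 requires Δm_l = 0, ±1)
(f) forbidden — Δl = +0 (E1 requires Δl = ±1)
(g) forbidden — Δm_l = +5 (E1 requires Δm_l = 0, ±1)
(h) forbidden — Δl = +0 (E1 requires Δl = ±1); Δm_l = -2 (E1 requires Δm_l = 0, ±1)
(i) forbidden — Δl = -2 (E1 requires Δl = ±1); Δm_l = -2 (E1 requires Δm_l = 0, ±1)
Total allowed: 2 of 9.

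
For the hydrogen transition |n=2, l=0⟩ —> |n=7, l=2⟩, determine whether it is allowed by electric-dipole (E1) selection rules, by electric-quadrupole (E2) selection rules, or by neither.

Δl = 2 − 0 = +2; l_i + l_f = 2.
E1 (Δl = ±1): not satisfied.
E2 (Δl = 0,±2, l_i+l_f ≥ 2): satisfied.

E2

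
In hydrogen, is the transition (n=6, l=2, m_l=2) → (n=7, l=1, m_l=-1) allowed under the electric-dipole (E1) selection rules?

forbidden

Initial l = 2, final l = 1, so Δl = -1. E1 requires Δl = ±1: satisfied.
Δm_l = -1 − (2) = -3. E1 requires Δm_l = 0, ±1: violated.
The transition is electric-dipole forbidden.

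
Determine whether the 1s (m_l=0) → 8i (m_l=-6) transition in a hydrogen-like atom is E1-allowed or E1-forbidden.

Δl = 6 − 0 = +6; the E1 rule Δl = ±1 is violated.
Δm_l = -6 − (0) = -6. E1 requires Δm_l = 0, ±1: violated.
The transition is electric-dipole forbidden.

forbidden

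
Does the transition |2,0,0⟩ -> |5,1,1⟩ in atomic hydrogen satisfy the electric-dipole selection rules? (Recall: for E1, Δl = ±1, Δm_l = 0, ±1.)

allowed

l: 0 → 1 (Δl = +1). Δl = ±1 ✓.
m_l: 0 → 1 (Δm_l = +1). |Δm_l| ≤ 1 ✓.
All E1 selection rules are satisfied.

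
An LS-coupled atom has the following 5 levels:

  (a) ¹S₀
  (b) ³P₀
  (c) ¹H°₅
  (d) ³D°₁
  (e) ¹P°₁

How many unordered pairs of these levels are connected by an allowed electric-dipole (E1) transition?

2

(a)–(b): forbidden (parity, ΔS, ΔJ).
(a)–(c): forbidden (ΔL, ΔJ).
(a)–(d): forbidden (ΔS, ΔL).
(a)–(e): allowed.
(b)–(c): forbidden (ΔS, ΔL, ΔJ).
(b)–(d): allowed.
(b)–(e): forbidden (ΔS).
(c)–(d): forbidden (parity, ΔS, ΔL, ΔJ).
(c)–(e): forbidden (parity, ΔL, ΔJ).
(d)–(e): forbidden (parity, ΔS).
Allowed pairs: 2 of 10.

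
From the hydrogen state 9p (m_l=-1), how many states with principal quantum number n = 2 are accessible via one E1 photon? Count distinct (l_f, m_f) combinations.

E1 requires Δl = ±1, so l_f ∈ {0, 2}; with 0 ≤ l_f ≤ n_f−1 = 1, the allowed l_f values are {0}.
For l_f = 0: m_f ∈ {m_i−1, m_i, m_i+1} ∩ [−0, 0] = {0} → 1 state.
Total: 1.

1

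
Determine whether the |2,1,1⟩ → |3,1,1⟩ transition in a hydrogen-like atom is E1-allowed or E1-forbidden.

forbidden

l: 1 → 1 (Δl = +0). Δl = ±1 fails.
Δm_l = 1 − (1) = +0. E1 requires Δm_l = 0, ±1: ok.
The transition is electric-dipole forbidden.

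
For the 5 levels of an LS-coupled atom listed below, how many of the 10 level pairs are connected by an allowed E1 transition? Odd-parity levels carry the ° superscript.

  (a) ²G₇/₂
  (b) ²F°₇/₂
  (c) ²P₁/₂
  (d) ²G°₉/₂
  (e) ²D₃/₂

2

(a)–(b): allowed.
(a)–(c): forbidden (parity, ΔL, ΔJ).
(a)–(d): allowed.
(a)–(e): forbidden (parity, ΔL, ΔJ).
(b)–(c): forbidden (ΔL, ΔJ).
(b)–(d): forbidden (parity).
(b)–(e): forbidden (ΔJ).
(c)–(d): forbidden (ΔL, ΔJ).
(c)–(e): forbidden (parity).
(d)–(e): forbidden (ΔL, ΔJ).
Allowed pairs: 2 of 10.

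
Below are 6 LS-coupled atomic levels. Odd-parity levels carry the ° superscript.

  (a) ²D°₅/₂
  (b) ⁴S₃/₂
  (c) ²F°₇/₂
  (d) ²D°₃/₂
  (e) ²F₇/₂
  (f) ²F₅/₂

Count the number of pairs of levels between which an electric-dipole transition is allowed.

(a)–(b): forbidden (ΔS, ΔL).
(a)–(c): forbidden (parity).
(a)–(d): forbidden (parity).
(a)–(e): allowed.
(a)–(f): allowed.
(b)–(c): forbidden (ΔS, ΔL, ΔJ).
(b)–(d): forbidden (ΔS, ΔL).
(b)–(e): forbidden (parity, ΔS, ΔL, ΔJ).
(b)–(f): forbidden (parity, ΔS, ΔL).
(c)–(d): forbidden (parity, ΔJ).
(c)–(e): allowed.
(c)–(f): allowed.
(d)–(e): forbidden (ΔJ).
(d)–(f): allowed.
(e)–(f): forbidden (parity).
Allowed pairs: 5 of 15.

5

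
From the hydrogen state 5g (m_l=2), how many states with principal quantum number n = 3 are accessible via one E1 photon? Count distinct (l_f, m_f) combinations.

0

E1 requires l_f ∈ {3, 5}, but neither lies in [0, 2], so no final state is reachable.
Total: 0.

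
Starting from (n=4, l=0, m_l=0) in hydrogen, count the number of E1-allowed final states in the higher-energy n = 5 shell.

3

E1 requires Δl = ±1, so l_f ∈ {-1, 1}; with 0 ≤ l_f ≤ n_f−1 = 4, the allowed l_f values are {1}.
For l_f = 1: m_f ∈ {m_i−1, m_i, m_i+1} ∩ [−1, 1] = {-1, 0, 1} → 3 states.
Total: 3.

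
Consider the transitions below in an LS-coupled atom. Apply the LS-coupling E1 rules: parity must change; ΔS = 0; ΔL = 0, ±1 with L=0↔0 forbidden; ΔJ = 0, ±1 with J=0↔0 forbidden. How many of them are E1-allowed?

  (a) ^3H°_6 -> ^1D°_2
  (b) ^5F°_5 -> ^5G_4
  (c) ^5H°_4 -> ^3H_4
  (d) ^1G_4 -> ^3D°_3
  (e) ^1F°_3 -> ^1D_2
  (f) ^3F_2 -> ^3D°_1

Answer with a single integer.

3

(a) forbidden (parity, ΔS, ΔL, ΔJ fail)
(b) allowed
(c) forbidden (ΔS fails)
(d) forbidden (ΔS, ΔL fail)
(e) allowed
(f) allowed
Total allowed: 3 of 6.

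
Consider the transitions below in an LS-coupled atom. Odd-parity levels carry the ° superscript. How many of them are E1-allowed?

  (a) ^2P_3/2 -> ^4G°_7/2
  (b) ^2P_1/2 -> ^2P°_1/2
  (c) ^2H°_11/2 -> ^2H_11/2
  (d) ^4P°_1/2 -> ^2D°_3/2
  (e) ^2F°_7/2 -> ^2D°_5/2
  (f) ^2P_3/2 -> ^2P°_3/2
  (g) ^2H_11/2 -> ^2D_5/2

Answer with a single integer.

3

(a) forbidden (ΔS, ΔL, ΔJ fail)
(b) allowed
(c) allowed
(d) forbidden (parity, ΔS fail)
(e) forbidden (parity fails)
(f) allowed
(g) forbidden (parity, ΔL, ΔJ fail)
Total allowed: 3 of 7.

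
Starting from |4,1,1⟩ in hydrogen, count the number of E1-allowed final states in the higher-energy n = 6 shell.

4

E1 requires Δl = ±1, so l_f ∈ {0, 2}; with 0 ≤ l_f ≤ n_f−1 = 5, the allowed l_f values are {0, 2}.
For l_f = 0: m_f ∈ {m_i−1, m_i, m_i+1} ∩ [−0, 0] = {0} → 1 state.
For l_f = 2: m_f ∈ {m_i−1, m_i, m_i+1} ∩ [−2, 2] = {0, 1, 2} → 3 states.
Total: 4.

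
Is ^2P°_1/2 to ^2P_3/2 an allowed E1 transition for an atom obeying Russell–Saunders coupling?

allowed

Parity must change: odd → even — ✓.
ΔS = 0: S: 1/2 → 1/2 — ✓.
ΔL = 0, ±1 (not L=0↔0): L: 1 → 1, ΔL = +0 — ✓.
ΔJ = 0, ±1 (not J=0↔0): J: 1/2 → 3/2, ΔJ = +1 — ✓.
All four E1 rules are satisfied.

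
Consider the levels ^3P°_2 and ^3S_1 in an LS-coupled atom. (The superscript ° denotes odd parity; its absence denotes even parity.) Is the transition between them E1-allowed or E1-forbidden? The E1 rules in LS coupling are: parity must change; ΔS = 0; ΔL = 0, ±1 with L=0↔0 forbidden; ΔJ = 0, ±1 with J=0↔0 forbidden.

Initial level: S=1, L=1, J=2, parity odd. Final level: S=1, L=0, J=1, parity even.
Parity must change: odd → even — ok.
ΔS = 0: S: 1 → 1 — ok.
ΔL = 0, ±1 (not L=0↔0): L: 1 → 0, ΔL = -1 — ok.
ΔJ = 0, ±1 (not J=0↔0): J: 2 → 1, ΔJ = -1 — ok.
All four E1 rules are satisfied.

allowed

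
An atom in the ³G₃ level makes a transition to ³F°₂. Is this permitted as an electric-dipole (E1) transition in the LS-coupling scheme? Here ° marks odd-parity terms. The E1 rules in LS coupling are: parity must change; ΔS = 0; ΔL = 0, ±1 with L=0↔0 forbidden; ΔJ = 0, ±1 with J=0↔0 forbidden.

Reading off the term symbols: S 1→1, L 4→3, J 3→2, parity even→odd.
ΔL = 0, ±1 (not L=0↔0): L: 4 → 3, ΔL = -1 — ✓.
Parity must change: even → odd — ✓.
ΔS = 0: S: 1 → 1 — ✓.
ΔJ = 0, ±1 (not J=0↔0): J: 3 → 2, ΔJ = -1 — ✓.
All four E1 rules are satisfied.

allowed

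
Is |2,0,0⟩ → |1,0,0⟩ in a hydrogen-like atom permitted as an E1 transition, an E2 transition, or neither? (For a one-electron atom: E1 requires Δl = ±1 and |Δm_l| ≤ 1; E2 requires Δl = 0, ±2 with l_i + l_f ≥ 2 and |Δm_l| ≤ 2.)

Δl = 0 − 0 = +0; l_i + l_f = 0.
Δm_l = +0.
E1 (Δl = ±1, |Δm_l| ≤ 1): not satisfied.
E2 (Δl = 0,±2, l_i+l_f ≥ 2, |Δm_l| ≤ 2): not satisfied.

neither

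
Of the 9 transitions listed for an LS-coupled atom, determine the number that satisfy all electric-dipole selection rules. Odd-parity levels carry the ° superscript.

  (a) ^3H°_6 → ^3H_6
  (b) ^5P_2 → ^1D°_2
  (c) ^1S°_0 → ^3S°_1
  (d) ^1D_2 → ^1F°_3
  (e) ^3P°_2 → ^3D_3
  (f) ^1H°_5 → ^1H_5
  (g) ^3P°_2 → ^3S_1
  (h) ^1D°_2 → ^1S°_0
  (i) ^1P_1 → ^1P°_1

6

(a) allowed
(b) forbidden (ΔS fails)
(c) forbidden (parity, ΔS, ΔL fail)
(d) allowed
(e) allowed
(f) allowed
(g) allowed
(h) forbidden (parity, ΔL, ΔJ fail)
(i) allowed
Total allowed: 6 of 9.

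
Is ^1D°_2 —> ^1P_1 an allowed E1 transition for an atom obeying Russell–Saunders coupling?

Parity must change: odd → even — ok.
ΔS = 0: S: 0 → 0 — ok.
ΔL = 0, ±1 (not L=0↔0): L: 2 → 1, ΔL = -1 — ok.
ΔJ = 0, ±1 (not J=0↔0): J: 2 → 1, ΔJ = -1 — ok.
All four E1 rules are satisfied.

allowed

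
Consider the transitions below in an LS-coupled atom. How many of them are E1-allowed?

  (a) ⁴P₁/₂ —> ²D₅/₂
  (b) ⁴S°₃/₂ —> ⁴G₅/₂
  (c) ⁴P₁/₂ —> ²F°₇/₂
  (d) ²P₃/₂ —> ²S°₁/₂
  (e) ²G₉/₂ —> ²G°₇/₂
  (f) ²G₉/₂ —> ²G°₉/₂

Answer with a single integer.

3

(a) forbidden (parity, ΔS, ΔJ fail)
(b) forbidden (ΔL fails)
(c) forbidden (ΔS, ΔL, ΔJ fail)
(d) allowed
(e) allowed
(f) allowed
Total allowed: 3 of 6.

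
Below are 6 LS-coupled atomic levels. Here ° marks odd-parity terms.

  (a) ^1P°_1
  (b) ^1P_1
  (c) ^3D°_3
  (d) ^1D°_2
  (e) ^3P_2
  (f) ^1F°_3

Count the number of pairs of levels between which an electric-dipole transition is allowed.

3

(a)–(b): allowed.
(a)–(c): forbidden (parity, ΔS, ΔJ).
(a)–(d): forbidden (parity).
(a)–(e): forbidden (ΔS).
(a)–(f): forbidden (parity, ΔL, ΔJ).
(b)–(c): forbidden (ΔS, ΔJ).
(b)–(d): allowed.
(b)–(e): forbidden (parity, ΔS).
(b)–(f): forbidden (ΔL, ΔJ).
(c)–(d): forbidden (parity, ΔS).
(c)–(e): allowed.
(c)–(f): forbidden (parity, ΔS).
(d)–(e): forbidden (ΔS).
(d)–(f): forbidden (parity).
(e)–(f): forbidden (ΔS, ΔL).
Allowed pairs: 3 of 15.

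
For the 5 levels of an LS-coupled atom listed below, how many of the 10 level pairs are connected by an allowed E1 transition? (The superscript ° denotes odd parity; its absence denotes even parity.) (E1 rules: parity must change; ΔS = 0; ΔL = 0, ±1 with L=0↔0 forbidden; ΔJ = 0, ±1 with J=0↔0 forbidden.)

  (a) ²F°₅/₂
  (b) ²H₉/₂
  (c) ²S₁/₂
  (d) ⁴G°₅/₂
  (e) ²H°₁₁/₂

(a)–(b): forbidden (ΔL, ΔJ).
(a)–(c): forbidden (ΔL, ΔJ).
(a)–(d): forbidden (parity, ΔS).
(a)–(e): forbidden (parity, ΔL, ΔJ).
(b)–(c): forbidden (parity, ΔL, ΔJ).
(b)–(d): forbidden (ΔS, ΔJ).
(b)–(e): allowed.
(c)–(d): forbidden (ΔS, ΔL, ΔJ).
(c)–(e): forbidden (ΔL, ΔJ).
(d)–(e): forbidden (parity, ΔS, ΔJ).
Allowed pairs: 1 of 10.

1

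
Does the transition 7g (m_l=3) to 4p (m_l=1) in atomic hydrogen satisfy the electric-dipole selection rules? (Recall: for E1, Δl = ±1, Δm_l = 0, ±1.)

Δl = 1 − 4 = -3; the E1 rule Δl = ±1 is fails.
m_l: 3 → 1 (Δm_l = -2). |Δm_l| ≤ 1 fails.
The transition is electric-dipole forbidden.

forbidden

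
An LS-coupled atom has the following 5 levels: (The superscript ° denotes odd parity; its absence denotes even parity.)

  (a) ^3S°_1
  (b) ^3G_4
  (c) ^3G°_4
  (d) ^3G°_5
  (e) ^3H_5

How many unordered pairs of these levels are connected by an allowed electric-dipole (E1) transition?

4

(a)–(b): forbidden (ΔL, ΔJ).
(a)–(c): forbidden (parity, ΔL, ΔJ).
(a)–(d): forbidden (parity, ΔL, ΔJ).
(a)–(e): forbidden (ΔL, ΔJ).
(b)–(c): allowed.
(b)–(d): allowed.
(b)–(e): forbidden (parity).
(c)–(d): forbidden (parity).
(c)–(e): allowed.
(d)–(e): allowed.
Allowed pairs: 4 of 10.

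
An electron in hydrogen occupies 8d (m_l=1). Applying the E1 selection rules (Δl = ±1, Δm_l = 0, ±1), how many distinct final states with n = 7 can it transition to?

5

E1 requires Δl = ±1, so l_f ∈ {1, 3}; with 0 ≤ l_f ≤ n_f−1 = 6, the allowed l_f values are {1, 3}.
For l_f = 1: m_f ∈ {m_i−1, m_i, m_i+1} ∩ [−1, 1] = {0, 1} → 2 states.
For l_f = 3: m_f ∈ {m_i−1, m_i, m_i+1} ∩ [−3, 3] = {0, 1, 2} → 3 states.
Total: 5.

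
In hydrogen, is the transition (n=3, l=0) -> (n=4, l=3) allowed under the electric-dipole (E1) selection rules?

forbidden

l: 0 → 3 (Δl = +3). Δl = ±1 fails.
The transition is electric-dipole forbidden.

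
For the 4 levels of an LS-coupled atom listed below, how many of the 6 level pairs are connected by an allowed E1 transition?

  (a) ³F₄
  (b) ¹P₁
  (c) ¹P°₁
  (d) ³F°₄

2

(a)–(b): forbidden (parity, ΔS, ΔL, ΔJ).
(a)–(c): forbidden (ΔS, ΔL, ΔJ).
(a)–(d): allowed.
(b)–(c): allowed.
(b)–(d): forbidden (ΔS, ΔL, ΔJ).
(c)–(d): forbidden (parity, ΔS, ΔL, ΔJ).
Allowed pairs: 2 of 6.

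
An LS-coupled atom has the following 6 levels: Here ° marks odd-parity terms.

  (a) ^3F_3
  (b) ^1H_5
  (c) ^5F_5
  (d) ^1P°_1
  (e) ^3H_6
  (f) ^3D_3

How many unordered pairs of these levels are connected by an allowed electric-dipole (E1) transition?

(a)–(b): forbidden (parity, ΔS, ΔL, ΔJ).
(a)–(c): forbidden (parity, ΔS, ΔJ).
(a)–(d): forbidden (ΔS, ΔL, ΔJ).
(a)–(e): forbidden (parity, ΔL, ΔJ).
(a)–(f): forbidden (parity).
(b)–(c): forbidden (parity, ΔS, ΔL).
(b)–(d): forbidden (ΔL, ΔJ).
(b)–(e): forbidden (parity, ΔS).
(b)–(f): forbidden (parity, ΔS, ΔL, ΔJ).
(c)–(d): forbidden (ΔS, ΔL, ΔJ).
(c)–(e): forbidden (parity, ΔS, ΔL).
(c)–(f): forbidden (parity, ΔS, ΔJ).
(d)–(e): forbidden (ΔS, ΔL, ΔJ).
(d)–(f): forbidden (ΔS, ΔJ).
(e)–(f): forbidden (parity, ΔL, ΔJ).
Allowed pairs: 0 of 15.

0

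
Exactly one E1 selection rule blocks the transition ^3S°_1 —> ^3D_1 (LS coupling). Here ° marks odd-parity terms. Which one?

the ΔL = 0, ±1 rule

Initial level: S=1, L=0, J=1, parity odd. Final level: S=1, L=2, J=1, parity even.
Parity must change: odd → even — ok.
ΔS = 0: S: 1 → 1 — ok.
ΔL = 0, ±1 (not L=0↔0): L: 0 → 2, ΔL = +2 — fails.
ΔJ = 0, ±1 (not J=0↔0): J: 1 → 1, ΔJ = +0 — ok.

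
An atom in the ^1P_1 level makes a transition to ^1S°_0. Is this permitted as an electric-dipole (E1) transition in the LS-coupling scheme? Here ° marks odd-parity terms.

allowed

Reading off the term symbols: S 0→0, L 1→0, J 1→0, parity even→odd.
ΔS = 0: S: 0 → 0 — satisfied.
ΔJ = 0, ±1 (not J=0↔0): J: 1 → 0, ΔJ = -1 — satisfied.
Parity must change: even → odd — satisfied.
ΔL = 0, ±1 (not L=0↔0): L: 1 → 0, ΔL = -1 — satisfied.
All four E1 rules are satisfied.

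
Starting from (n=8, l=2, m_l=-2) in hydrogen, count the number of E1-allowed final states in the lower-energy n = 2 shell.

E1 requires Δl = ±1, so l_f ∈ {1, 3}; with 0 ≤ l_f ≤ n_f−1 = 1, the allowed l_f values are {1}.
For l_f = 1: m_f ∈ {m_i−1, m_i, m_i+1} ∩ [−1, 1] = {-1} → 1 state.
Total: 1.

1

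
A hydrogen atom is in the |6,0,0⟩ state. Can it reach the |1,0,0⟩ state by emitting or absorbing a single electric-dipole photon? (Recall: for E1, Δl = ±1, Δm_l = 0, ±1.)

forbidden

Initial l = 0, final l = 0, so Δl = +0. E1 requires Δl = ±1: fails.
Δm_l = 0 − (0) = +0. E1 requires Δm_l = 0, ±1: passes.
The transition is electric-dipole forbidden.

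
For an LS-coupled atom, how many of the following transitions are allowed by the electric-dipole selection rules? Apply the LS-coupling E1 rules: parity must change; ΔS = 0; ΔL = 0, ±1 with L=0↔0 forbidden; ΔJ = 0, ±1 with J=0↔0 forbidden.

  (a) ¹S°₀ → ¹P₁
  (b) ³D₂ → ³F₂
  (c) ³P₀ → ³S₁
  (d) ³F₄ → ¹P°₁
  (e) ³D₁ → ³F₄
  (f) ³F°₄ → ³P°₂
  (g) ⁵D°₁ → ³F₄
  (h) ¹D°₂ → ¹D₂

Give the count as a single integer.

2

(a) allowed
(b) forbidden (parity fails)
(c) forbidden (parity fails)
(d) forbidden (ΔS, ΔL, ΔJ fail)
(e) forbidden (parity, ΔJ fail)
(f) forbidden (parity, ΔL, ΔJ fail)
(g) forbidden (ΔS, ΔJ fail)
(h) allowed
Total allowed: 2 of 8.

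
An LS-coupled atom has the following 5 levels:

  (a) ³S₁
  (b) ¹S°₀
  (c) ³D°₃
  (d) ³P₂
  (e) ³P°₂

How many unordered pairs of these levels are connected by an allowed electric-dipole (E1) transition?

(a)–(b): forbidden (ΔS, ΔL).
(a)–(c): forbidden (ΔL, ΔJ).
(a)–(d): forbidden (parity).
(a)–(e): allowed.
(b)–(c): forbidden (parity, ΔS, ΔL, ΔJ).
(b)–(d): forbidden (ΔS, ΔJ).
(b)–(e): forbidden (parity, ΔS, ΔJ).
(c)–(d): allowed.
(c)–(e): forbidden (parity).
(d)–(e): allowed.
Allowed pairs: 3 of 10.

3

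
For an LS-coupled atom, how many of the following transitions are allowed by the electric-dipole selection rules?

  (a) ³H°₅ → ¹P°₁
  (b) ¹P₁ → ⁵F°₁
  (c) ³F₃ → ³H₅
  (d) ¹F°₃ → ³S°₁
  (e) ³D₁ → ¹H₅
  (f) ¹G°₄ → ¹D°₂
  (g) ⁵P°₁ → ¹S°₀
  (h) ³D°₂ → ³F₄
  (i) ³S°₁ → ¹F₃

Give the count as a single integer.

0

(a) forbidden (parity, ΔS, ΔL, ΔJ fail)
(b) forbidden (ΔS, ΔL fail)
(c) forbidden (parity, ΔL, ΔJ fail)
(d) forbidden (parity, ΔS, ΔL, ΔJ fail)
(e) forbidden (parity, ΔS, ΔL, ΔJ fail)
(f) forbidden (parity, ΔL, ΔJ fail)
(g) forbidden (parity, ΔS fail)
(h) forbidden (ΔJ fails)
(i) forbidden (ΔS, ΔL, ΔJ fail)
Total allowed: 0 of 9.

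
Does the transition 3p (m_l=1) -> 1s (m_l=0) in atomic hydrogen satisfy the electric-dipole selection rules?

allowed

Initial l = 1, final l = 0, so Δl = -1. E1 requires Δl = ±1: passes.
m_l: 1 → 0 (Δm_l = -1). |Δm_l| ≤ 1 passes.
All E1 selection rules are satisfied.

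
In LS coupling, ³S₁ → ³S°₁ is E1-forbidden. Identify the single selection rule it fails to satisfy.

Parity must change: even → odd — satisfied.
ΔS = 0: S: 1 → 1 — satisfied.
ΔL = 0, ±1 (not L=0↔0): L: 0 → 0, ΔL = +0 — violated.
ΔJ = 0, ±1 (not J=0↔0): J: 1 → 1, ΔJ = +0 — satisfied.

the L=0 ↔ L=0 exclusion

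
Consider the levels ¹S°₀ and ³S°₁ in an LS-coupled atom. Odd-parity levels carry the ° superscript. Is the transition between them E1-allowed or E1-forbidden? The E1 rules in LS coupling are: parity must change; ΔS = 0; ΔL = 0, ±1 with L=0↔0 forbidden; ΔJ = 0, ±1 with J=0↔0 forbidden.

Parity must change: odd → odd — fails.
ΔS = 0: S: 0 → 1 — fails.
ΔL = 0, ±1 (not L=0↔0): L: 0 → 0, ΔL = +0 — fails.
ΔJ = 0, ±1 (not J=0↔0): J: 0 → 1, ΔJ = +1 — ok.
Rule(s) violated: parity, ΔS, ΔL.

forbidden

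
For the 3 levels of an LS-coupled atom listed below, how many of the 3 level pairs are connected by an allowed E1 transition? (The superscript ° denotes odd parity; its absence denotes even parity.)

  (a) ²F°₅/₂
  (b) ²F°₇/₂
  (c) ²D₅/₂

2

(a)–(b): forbidden (parity).
(a)–(c): allowed.
(b)–(c): allowed.
Allowed pairs: 2 of 3.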